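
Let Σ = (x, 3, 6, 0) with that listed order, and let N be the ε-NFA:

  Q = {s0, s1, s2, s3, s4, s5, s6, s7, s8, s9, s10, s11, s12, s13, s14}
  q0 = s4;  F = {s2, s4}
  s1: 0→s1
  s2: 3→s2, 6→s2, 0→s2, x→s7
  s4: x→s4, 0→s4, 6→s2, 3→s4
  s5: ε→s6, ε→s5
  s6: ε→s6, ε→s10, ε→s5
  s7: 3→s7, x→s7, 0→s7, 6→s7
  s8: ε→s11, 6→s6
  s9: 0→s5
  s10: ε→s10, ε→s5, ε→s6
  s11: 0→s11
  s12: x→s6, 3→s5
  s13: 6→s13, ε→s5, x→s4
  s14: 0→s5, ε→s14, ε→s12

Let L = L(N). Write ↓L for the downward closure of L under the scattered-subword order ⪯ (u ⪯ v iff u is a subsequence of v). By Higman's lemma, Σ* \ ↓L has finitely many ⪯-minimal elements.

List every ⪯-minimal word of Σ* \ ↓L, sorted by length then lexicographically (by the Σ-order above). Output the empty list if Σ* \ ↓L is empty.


|Q|=15, |F|=2, |δ|=33 (12 ε).
min D↑ (3 st, q0=0, F={2}): 0:x→0,3→0,6→1,0→0 1:x→2,3→1,6→1,0→1 2:x→2,3→2,6→2,0→2 [Hopcroft].
'6x': |S_i|=[3, 2, 1] end={s7} ∉↓L; 2/2 single-dels accept.
1 obstructions.

min(Σ*\↓L) = [6x].


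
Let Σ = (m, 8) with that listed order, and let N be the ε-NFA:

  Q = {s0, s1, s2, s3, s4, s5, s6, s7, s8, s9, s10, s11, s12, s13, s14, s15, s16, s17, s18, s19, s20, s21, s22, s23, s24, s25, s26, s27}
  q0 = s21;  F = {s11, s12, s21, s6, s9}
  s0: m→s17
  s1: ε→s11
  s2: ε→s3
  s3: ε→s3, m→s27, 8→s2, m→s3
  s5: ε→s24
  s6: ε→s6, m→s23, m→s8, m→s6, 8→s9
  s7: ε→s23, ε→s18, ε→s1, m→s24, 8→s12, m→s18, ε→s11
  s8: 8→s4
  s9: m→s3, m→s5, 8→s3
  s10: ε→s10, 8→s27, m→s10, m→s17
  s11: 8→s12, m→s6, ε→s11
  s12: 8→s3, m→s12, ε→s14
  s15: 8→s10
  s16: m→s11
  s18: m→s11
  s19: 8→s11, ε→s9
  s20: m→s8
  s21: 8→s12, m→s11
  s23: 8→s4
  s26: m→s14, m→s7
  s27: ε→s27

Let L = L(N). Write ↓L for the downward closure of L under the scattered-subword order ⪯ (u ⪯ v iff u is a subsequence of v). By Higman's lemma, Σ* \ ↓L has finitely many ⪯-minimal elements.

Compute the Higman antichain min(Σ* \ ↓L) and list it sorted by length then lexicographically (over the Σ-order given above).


min(Σ*\↓L) = [88, mm8m].

|Q|=28, |F|=5, |δ|=46 (14 ε).
min D↑ (6 st, q0=0, F={4}): 0:m→1,8→2 1:m→3,8→2 2:m→2,8→4 3:m→3,8→5 4:m→4,8→4 5:m→4,8→4 [Hopcroft].
'88': N↓-sim [14, 9, 3] end={s2,s27,s3} — reject; 2/2 single-dels accept.
'mm8m': run [14, 13, 12, 7, 5] end={s2,s24,s27,s3,s5} — reject; 4/4 deletions ∈↓L.
2 obstructions.


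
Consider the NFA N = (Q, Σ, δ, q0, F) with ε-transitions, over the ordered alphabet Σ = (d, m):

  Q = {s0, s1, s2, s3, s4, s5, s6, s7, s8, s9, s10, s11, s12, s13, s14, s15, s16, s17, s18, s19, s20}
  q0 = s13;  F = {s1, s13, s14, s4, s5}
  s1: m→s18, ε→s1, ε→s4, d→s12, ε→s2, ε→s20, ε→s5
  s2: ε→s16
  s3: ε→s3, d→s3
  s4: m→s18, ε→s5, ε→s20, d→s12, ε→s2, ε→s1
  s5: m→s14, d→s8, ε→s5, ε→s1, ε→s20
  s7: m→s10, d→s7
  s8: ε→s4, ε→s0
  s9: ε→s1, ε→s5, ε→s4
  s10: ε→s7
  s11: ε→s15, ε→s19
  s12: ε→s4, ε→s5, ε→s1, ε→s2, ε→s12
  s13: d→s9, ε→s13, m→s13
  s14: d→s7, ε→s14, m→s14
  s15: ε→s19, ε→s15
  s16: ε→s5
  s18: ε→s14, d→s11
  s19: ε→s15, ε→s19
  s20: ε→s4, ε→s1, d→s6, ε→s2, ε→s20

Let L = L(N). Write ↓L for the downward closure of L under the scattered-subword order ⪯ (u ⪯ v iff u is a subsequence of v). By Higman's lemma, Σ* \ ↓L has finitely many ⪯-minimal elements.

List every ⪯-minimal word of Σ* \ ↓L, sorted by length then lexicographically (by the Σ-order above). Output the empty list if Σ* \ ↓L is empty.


min(Σ*\↓L) = [dmd].

|Q|=21, |F|=5, |δ|=54 (39 ε).
min D↑ (4 st, q0=0, F={3}): 0:d→1,m→0 1:d→1,m→2 2:d→3,m→2 3:d→3,m→3 (ε-aug+det+¬).
'dmd': run [19, 18, 7, 5] end={s10,s11,s15,s19,s7} — reject; 3/3 deletions ∈↓L.
1 obstructions.


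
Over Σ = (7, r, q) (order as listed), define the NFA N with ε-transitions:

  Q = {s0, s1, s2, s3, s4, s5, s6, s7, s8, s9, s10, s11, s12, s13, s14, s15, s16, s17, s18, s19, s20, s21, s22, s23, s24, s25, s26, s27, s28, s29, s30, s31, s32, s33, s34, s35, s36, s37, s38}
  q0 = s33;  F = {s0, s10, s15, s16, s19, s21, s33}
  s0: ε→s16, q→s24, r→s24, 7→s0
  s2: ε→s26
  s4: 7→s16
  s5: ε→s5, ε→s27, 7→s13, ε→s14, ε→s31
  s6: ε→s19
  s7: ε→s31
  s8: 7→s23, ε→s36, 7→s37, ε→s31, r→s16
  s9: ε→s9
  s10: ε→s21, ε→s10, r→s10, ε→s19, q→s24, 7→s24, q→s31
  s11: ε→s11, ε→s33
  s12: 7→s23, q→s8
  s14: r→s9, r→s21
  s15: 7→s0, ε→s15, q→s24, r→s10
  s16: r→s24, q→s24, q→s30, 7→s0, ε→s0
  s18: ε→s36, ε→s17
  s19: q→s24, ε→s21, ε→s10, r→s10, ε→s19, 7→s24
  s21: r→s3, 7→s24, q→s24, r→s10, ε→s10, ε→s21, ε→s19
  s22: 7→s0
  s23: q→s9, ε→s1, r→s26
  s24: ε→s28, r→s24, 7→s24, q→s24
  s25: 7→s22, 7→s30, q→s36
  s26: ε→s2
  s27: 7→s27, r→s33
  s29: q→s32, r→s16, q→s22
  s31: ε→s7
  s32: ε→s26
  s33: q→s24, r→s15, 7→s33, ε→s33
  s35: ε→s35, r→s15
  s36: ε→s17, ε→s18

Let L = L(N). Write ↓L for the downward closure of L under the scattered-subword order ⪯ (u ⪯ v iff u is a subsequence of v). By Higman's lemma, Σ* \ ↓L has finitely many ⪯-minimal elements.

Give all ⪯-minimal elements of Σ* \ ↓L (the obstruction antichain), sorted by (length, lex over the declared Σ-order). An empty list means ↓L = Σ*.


|Q|=39, |F|=7, |δ|=83 (35 ε).
min D↑ (5 st, q0=0, F={2}): 0:7→0,r→1,q→2 1:7→3,r→4,q→2 2:7→2,r→2,q→2 3:7→3,r→2,q→2 4:7→2,r→4,q→2 [Hopcroft].
'q': run [13, 5] end={s24,s28,s30,s31,s7} — reject; 1/1 single-dels accept.
'r7r': N↓-sim [13, 12, 5, 2] end={s24,s28} rej; 3/3 single-dels accept.
'rr7': run [13, 12, 8, 2] end={s24,s28} ∉↓L; 3/3 single-dels accept.
3 words, ⪯-incomp.

A = [q, r7r, rr7].


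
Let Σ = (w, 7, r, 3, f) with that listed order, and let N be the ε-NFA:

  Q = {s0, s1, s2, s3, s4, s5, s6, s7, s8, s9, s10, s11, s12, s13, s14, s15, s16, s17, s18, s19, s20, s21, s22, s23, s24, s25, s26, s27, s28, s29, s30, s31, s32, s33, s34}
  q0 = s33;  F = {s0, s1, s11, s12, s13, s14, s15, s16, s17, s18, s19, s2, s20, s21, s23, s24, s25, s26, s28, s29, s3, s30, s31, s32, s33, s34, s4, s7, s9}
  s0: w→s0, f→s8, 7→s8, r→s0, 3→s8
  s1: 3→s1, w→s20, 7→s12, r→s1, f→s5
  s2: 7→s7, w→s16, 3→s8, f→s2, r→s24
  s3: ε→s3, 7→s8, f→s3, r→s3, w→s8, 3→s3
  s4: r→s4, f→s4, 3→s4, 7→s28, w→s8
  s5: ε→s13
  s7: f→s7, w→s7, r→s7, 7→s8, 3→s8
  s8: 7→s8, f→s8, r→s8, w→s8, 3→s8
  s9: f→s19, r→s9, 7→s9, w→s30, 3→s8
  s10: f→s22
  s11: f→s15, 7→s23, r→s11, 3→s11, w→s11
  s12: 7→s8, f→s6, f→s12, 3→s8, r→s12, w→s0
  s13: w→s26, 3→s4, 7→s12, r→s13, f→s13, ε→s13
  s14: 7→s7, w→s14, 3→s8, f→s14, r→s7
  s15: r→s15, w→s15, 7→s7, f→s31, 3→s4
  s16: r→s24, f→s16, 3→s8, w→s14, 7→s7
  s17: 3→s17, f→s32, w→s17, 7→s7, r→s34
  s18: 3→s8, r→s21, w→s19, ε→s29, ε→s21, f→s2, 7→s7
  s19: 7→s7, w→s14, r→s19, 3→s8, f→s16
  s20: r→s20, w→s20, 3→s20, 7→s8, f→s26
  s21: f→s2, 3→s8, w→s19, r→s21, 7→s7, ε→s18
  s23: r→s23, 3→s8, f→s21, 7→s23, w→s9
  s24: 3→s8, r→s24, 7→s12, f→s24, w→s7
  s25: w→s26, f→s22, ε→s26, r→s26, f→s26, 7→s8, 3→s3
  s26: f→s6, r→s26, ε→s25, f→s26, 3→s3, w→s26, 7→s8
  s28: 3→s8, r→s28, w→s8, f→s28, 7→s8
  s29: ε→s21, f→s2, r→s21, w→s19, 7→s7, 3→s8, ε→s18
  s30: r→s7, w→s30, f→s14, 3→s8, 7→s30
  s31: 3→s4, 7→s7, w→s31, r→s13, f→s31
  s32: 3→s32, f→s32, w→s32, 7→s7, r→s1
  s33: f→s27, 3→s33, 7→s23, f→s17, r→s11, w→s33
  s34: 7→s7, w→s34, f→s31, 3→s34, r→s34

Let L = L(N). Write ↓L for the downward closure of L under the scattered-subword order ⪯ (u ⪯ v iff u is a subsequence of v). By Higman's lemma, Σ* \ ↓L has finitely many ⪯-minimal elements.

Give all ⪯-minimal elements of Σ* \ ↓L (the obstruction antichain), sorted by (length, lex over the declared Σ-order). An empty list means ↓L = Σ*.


|Q|=35, |F|=29, |δ|=165 (10 ε).
min D↑ (27 st, q0=0, F={5}): 0:w→0,7→1,r→2,3→0,f→3 1:w→4,7→1,r→1,3→5,f→6 2:w→2,7→1,r→2,3→2,f→7 3:w→3,7→8,r→9,3→3,f→10 4:w→11,7→4,r→4,3→5,f→12 5:w→5,7→5,r→5,3→5,f→5 6:w→12,7→8,r→6,3→5,f→13 7:w→7,7→8,r→7,3→14,f→15 8:w→8,7→5,r→8,3→5,f→8 9:w→9,7→8,r→9,3→9,f→15 10:w→10,7→8,r→16,3→10,f→10 11:w→11,7→11,r→8,3→5,f→17 12:w→17,7→8,r→12,3→5,f→18 13:w→18,7→8,r→19,3→5,f→13 14:w→5,7→20,r→14,3→14,f→14 15:w→15,7→8,r→21,3→14,f→15 16:w→22,7→23,r→16,3→16,f→21 17:w→17,7→8,r→8,3→5,f→17 18:w→17,7→8,r→19,3→5,f→18 19:w→8,7→23,r→19,3→5,f→19 20:w→5,7→5,r→20,3→5,f→20 21:w→24,7→23,r→21,3→14,f→21 22:w→22,7→5,r→22,3→22,f→24 23:w→25,7→5,r→23,3→5,f→23 24:w→24,7→5,r→24,3→26,f→24 25:w→25,7→5,r→25,3→5,f→5 26:w→5,7→5,r→26,3→26,f→26.
'73': N↓-sim [34, 17, 1] end={s8} rej; 2/2 del acc.
'f77': |S_i|=[34, 29, 6, 1] end={s8} — reject; 3/3 single-dels accept.
'rf3w': N↓-sim [34, 30, 23, 4, 1] end={s8} rej; 4/4 del acc.
'7wwr7': |S_i|=[34, 17, 11, 5, 3, 1] end={s8} — reject; 5/5 del acc.
'ffrw7': |S_i|=[34, 29, 21, 16, 9, 1] end={s8} — reject; 5/5 deletions ∈↓L.
'ffr7wf': N↓-sim [34, 29, 21, 16, 5, 2, 1] end={s8} ∉↓L; 6/6 del acc.
6 minimals (antichain).

Antichain: [73, f77, rf3w, 7wwr7, ffrw7, ffr7wf].


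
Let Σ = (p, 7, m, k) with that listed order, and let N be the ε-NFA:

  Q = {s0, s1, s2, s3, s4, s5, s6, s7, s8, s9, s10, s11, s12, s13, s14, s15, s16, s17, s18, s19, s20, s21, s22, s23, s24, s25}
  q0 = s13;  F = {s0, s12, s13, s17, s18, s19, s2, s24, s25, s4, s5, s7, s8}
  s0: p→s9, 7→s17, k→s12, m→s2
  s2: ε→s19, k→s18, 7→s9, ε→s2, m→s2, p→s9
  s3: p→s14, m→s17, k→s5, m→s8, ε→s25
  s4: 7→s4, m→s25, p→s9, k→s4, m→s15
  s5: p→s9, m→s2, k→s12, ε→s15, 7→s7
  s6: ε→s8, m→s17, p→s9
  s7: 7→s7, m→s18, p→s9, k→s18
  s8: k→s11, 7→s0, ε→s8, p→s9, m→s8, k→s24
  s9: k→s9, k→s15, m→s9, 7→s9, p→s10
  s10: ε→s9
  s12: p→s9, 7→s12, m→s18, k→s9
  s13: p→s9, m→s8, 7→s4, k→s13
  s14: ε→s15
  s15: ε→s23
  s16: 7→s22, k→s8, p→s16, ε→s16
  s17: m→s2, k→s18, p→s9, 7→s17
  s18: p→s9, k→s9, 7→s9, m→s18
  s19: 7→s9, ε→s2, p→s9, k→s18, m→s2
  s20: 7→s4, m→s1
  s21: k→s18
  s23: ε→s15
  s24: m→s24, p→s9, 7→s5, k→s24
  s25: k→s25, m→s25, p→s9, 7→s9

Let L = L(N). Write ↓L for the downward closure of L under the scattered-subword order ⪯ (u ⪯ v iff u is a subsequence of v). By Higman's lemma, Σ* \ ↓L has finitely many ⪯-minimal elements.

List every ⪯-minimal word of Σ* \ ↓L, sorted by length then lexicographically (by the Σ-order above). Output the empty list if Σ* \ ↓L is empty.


|Q|=26, |F|=13, |δ|=83 (12 ε).
min D↑ (13 st, q0=0, F={1}): 0:p→1,7→2,m→3,k→0 1:p→1,7→1,m→1,k→1 2:p→1,7→2,m→4,k→2 3:p→1,7→5,m→3,k→6 4:p→1,7→1,m→4,k→4 5:p→1,7→7,m→8,k→9 6:p→1,7→10,m→6,k→6 7:p→1,7→7,m→8,k→11 8:p→1,7→1,m→8,k→11 9:p→1,7→9,m→11,k→1 10:p→1,7→12,m→8,k→9 11:p→1,7→1,m→11,k→1 12:p→1,7→12,m→11,k→11 (ε-aug+det+¬).
'p': N↓-sim [18, 4] end={s10,s15,s23,s9} — reject; 1/1 single-dels accept.
'7m7': run [18, 14, 8, 4] end={s10,s15,s23,s9} ∉↓L; 3/3 single-dels accept.
'm7kk': N↓-sim [18, 16, 12, 6, 4] end={s10,s15,s23,s9} ∉↓L; 4/4 del acc.
'm77k7': run [18, 16, 12, 10, 5, 4] end={s10,s15,s23,s9} ∉↓L; 5/5 single-dels accept.
'mk77mk': |S_i|=[18, 16, 13, 10, 7, 5, 4] end={s10,s15,s23,s9} — reject; 6/6 del acc.
5 obstructions.

min(Σ*\↓L) = [p, 7m7, m7kk, m77k7, mk77mk].


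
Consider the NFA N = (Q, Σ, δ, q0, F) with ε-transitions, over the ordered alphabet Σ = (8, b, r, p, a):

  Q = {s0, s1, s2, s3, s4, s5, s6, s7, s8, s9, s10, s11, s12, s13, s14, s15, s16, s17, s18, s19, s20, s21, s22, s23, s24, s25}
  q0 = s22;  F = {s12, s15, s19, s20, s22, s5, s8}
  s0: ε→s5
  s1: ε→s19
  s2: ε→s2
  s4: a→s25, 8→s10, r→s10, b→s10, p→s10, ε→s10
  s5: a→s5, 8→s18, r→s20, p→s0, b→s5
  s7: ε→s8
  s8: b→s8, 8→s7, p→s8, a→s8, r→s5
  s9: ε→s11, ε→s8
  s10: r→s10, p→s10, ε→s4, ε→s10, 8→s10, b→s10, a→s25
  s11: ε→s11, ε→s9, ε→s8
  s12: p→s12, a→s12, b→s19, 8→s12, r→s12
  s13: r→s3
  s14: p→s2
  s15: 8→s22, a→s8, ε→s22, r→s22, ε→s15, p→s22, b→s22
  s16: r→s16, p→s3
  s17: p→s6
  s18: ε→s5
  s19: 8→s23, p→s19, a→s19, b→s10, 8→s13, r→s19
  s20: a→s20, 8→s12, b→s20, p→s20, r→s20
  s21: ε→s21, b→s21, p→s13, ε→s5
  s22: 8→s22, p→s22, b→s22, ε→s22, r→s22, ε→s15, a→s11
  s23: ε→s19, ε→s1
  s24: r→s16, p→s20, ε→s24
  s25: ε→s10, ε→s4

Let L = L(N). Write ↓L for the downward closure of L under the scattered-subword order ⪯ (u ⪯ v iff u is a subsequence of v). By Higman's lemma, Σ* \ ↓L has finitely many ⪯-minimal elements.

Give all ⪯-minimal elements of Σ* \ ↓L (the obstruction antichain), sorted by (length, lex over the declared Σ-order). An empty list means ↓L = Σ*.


|Q|=26, |F|=7, |δ|=79 (24 ε).
min D↑ (7 st, q0=0, F={6}): 0:8→0,b→0,r→0,p→0,a→1 1:8→1,b→1,r→2,p→1,a→1 2:8→2,b→2,r→3,p→2,a→2 3:8→4,b→3,r→3,p→3,a→3 4:8→4,b→5,r→4,p→4,a→4 5:8→5,b→6,r→5,p→5,a→5 6:8→6,b→6,r→6,p→6,a→6 (ε-aug+det+¬).
'arr8bb': N↓-sim [19, 17, 13, 10, 9, 8, 3] end={s10,s25,s4} — reject; 6/6 single-dels accept.
1 minimals (antichain).

min(Σ*\↓L) = [arr8bb].


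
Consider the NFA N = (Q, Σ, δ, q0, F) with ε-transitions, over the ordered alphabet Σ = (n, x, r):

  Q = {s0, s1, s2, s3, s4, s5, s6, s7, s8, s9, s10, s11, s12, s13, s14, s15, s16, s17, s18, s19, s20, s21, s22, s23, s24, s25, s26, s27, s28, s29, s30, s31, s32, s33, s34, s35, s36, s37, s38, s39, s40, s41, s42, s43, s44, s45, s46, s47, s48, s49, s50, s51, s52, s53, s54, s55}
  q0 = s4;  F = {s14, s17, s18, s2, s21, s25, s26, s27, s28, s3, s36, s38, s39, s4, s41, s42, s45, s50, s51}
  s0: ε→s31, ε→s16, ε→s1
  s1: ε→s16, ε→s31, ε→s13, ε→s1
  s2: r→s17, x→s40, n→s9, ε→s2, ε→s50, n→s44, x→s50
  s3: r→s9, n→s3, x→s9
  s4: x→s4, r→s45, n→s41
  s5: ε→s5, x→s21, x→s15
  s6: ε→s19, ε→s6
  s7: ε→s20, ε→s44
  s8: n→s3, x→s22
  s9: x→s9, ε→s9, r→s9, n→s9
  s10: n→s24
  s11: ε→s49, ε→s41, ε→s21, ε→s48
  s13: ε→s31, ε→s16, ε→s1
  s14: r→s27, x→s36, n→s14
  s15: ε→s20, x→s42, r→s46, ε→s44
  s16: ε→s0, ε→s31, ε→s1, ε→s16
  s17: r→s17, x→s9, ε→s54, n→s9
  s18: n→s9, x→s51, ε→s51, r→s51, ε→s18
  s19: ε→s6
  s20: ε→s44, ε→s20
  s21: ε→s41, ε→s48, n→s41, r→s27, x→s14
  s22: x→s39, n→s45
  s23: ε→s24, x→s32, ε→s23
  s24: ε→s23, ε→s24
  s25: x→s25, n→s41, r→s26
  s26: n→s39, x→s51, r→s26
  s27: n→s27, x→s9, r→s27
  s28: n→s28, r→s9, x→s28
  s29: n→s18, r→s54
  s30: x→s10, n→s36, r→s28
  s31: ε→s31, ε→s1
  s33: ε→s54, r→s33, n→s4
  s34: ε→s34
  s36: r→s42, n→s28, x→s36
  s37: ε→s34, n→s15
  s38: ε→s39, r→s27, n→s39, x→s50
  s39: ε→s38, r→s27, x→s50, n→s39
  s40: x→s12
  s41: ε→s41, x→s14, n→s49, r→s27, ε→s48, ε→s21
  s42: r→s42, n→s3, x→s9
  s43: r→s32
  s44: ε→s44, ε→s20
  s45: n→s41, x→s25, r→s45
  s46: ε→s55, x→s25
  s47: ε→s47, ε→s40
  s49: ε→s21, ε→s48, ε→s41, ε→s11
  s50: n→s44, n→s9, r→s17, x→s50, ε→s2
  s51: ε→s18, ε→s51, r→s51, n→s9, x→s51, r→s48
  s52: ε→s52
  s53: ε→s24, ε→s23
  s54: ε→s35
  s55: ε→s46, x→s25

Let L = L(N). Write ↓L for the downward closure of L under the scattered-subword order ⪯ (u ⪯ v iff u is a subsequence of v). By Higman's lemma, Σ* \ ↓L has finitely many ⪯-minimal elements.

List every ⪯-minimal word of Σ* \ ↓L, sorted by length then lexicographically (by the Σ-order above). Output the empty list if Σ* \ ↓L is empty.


|Q|=56, |F|=19, |δ|=153 (67 ε).
min D↑ (16 st, q0=0, F={7}): 0:n→1,x→0,r→2 1:n→1,x→3,r→4 2:n→1,x→5,r→2 3:n→3,x→6,r→4 4:n→4,x→7,r→4 5:n→1,x→5,r→8 6:n→9,x→6,r→10 7:n→7,x→7,r→7 8:n→11,x→12,r→8 9:n→9,x→9,r→7 10:n→13,x→7,r→10 11:n→11,x→14,r→4 12:n→7,x→12,r→12 13:n→13,x→7,r→7 14:n→7,x→14,r→15 15:n→7,x→7,r→15 (ε-aug+det+¬).
'nrx': run [29, 23, 7, 1] end={s9} rej; 3/3 single-dels accept.
'nxxnr': |S_i|=[29, 23, 16, 14, 5, 1] end={s9} — reject; 5/5 single-dels accept.
'rxrxn': N↓-sim [29, 28, 27, 19, 13, 3] end={s20,s44,s9} ∉↓L; 5/5 single-dels accept.
3 minimals (antichain).

min(Σ*\↓L) = [nrx, nxxnr, rxrxn].


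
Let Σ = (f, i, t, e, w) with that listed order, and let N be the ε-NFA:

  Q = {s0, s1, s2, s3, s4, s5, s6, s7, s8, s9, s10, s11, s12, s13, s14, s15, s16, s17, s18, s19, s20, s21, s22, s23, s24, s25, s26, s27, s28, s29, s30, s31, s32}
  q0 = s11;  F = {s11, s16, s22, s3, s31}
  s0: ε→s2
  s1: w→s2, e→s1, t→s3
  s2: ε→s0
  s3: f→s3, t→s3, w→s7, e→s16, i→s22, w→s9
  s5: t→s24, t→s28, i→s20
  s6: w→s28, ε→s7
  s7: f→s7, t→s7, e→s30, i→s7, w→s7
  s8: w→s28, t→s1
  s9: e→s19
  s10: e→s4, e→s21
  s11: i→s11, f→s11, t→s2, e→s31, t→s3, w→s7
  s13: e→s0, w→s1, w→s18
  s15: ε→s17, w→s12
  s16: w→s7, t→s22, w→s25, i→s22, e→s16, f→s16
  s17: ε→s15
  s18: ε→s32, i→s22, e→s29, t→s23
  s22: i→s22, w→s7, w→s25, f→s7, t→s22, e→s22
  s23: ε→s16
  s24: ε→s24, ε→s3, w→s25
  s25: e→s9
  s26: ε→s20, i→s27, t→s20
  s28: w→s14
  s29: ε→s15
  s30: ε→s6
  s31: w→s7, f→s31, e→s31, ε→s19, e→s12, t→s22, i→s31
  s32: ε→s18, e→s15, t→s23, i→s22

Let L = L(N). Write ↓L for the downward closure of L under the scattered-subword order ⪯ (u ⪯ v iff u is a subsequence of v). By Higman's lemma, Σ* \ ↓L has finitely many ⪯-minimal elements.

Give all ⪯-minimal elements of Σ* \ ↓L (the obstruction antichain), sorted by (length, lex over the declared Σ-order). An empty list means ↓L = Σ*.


|Q|=33, |F|=5, |δ|=76 (14 ε).
min D↑ (6 st, q0=0, F={3}): 0:f→0,i→0,t→1,e→2,w→3 1:f→1,i→4,t→1,e→5,w→3 2:f→2,i→2,t→4,e→2,w→3 3:f→3,i→3,t→3,e→3,w→3 4:f→3,i→4,t→4,e→4,w→3 5:f→5,i→4,t→4,e→5,w→3 [Hopcroft].
'w': N↓-sim [16, 8] end={s14,s19,s25,s28,s30,s6,s7,s9} rej; 1/1 single-dels accept.
'tif': |S_i|=[16, 13, 9, 5] end={s14,s28,s30,s6,s7} ∉↓L; 3/3 del acc.
'etf': |S_i|=[16, 12, 9, 5] end={s14,s28,s30,s6,s7} — reject; 3/3 deletions ∈↓L.
3 minimals (antichain).

A = [w, tif, etf].


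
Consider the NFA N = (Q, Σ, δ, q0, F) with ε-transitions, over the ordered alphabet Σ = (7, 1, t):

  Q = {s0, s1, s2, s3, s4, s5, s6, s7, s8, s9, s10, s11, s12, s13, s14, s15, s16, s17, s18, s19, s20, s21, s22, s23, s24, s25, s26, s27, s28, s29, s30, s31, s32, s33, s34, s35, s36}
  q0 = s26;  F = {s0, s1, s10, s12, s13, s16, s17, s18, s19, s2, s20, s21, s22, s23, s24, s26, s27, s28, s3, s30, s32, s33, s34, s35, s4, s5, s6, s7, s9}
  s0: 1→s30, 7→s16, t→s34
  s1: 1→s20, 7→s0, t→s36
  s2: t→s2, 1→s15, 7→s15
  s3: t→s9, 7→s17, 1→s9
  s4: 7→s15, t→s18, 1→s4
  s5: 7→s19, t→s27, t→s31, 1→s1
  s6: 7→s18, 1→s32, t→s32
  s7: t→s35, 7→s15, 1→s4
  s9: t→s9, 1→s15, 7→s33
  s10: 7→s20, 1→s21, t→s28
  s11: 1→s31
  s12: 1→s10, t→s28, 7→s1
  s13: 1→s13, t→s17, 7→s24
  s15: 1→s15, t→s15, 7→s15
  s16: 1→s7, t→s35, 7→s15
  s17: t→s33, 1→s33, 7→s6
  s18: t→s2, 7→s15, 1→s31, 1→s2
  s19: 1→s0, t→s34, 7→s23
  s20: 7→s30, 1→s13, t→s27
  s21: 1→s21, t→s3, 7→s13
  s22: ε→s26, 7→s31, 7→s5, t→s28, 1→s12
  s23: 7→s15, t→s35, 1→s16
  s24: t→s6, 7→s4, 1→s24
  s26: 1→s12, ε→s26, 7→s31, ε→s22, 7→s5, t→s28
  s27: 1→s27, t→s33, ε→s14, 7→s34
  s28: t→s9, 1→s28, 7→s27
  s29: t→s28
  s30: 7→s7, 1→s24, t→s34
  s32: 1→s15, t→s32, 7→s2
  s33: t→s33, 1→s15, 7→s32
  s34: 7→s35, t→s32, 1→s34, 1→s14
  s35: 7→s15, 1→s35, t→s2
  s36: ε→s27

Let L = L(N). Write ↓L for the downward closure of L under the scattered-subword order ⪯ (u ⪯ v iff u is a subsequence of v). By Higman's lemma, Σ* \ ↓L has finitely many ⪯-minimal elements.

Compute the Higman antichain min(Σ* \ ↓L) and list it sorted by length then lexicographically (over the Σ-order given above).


|Q|=37, |F|=29, |δ|=102 (5 ε).
min D↑ (29 st, q0=0, F={15}): 0:7→1,1→2,t→3 1:7→4,1→5,t→6 2:7→5,1→7,t→3 3:7→6,1→3,t→8 4:7→9,1→10,t→11 5:7→10,1→12,t→6 6:7→11,1→6,t→13 7:7→12,1→14,t→3 8:7→13,1→15,t→8 9:7→15,1→16,t→17 10:7→16,1→18,t→11 11:7→17,1→11,t→19 12:7→18,1→20,t→6 13:7→19,1→15,t→13 14:7→20,1→14,t→21 15:7→15,1→15,t→15 16:7→15,1→22,t→17 17:7→15,1→17,t→23 18:7→22,1→24,t→11 19:7→23,1→15,t→19 20:7→24,1→20,t→25 21:7→25,1→8,t→8 22:7→15,1→26,t→17 23:7→15,1→15,t→23 24:7→26,1→24,t→27 25:7→27,1→13,t→13 26:7→15,1→26,t→28 27:7→28,1→19,t→19 28:7→15,1→23,t→23 [Hopcroft].
'tt1': |S_i|=[33, 16, 5, 1] end={s15} rej; 3/3 deletions ∈↓L.
'7777': N↓-sim [33, 25, 17, 9, 1] end={s15} — reject; 4/4 deletions ∈↓L.
'111t11': |S_i|=[33, 28, 23, 19, 10, 6, 1] end={s15} rej; 6/6 del acc.
3 minimals (antichain).

A = [tt1, 7777, 111t11].


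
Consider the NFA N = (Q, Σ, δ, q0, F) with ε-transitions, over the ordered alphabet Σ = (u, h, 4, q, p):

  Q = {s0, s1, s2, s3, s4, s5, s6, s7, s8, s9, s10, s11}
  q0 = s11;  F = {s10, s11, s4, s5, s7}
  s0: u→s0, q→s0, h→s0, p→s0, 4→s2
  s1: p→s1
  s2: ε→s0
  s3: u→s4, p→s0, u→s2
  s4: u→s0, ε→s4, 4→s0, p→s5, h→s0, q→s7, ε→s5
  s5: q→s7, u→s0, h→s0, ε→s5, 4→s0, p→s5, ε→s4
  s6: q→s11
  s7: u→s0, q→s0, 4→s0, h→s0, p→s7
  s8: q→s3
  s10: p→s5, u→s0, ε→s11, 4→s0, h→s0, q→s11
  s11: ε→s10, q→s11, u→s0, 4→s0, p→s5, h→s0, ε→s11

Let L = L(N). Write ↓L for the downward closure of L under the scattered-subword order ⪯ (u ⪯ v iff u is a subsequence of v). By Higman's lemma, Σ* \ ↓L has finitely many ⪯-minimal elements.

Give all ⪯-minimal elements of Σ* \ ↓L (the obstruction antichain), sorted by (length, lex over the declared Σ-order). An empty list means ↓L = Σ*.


A = [u, h, 4, pqq].

|Q|=12, |F|=5, |δ|=44 (8 ε).
min D↑ (4 st, q0=0, F={1}): 0:u→1,h→1,4→1,q→0,p→2 1:u→1,h→1,4→1,q→1,p→1 2:u→1,h→1,4→1,q→3,p→2 3:u→1,h→1,4→1,q→1,p→3 [Hopcroft].
'u': N↓-sim [7, 2] end={s0,s2} rej; 1/1 deletions ∈↓L.
'h': run [7, 2] end={s0,s2} ∉↓L; 1/1 del acc.
'4': |S_i|=[7, 2] end={s0,s2} rej; 1/1 del acc.
'pqq': N↓-sim [7, 5, 3, 2] end={s0,s2} — reject; 3/3 deletions ∈↓L.
4 words, ⪯-incomp.


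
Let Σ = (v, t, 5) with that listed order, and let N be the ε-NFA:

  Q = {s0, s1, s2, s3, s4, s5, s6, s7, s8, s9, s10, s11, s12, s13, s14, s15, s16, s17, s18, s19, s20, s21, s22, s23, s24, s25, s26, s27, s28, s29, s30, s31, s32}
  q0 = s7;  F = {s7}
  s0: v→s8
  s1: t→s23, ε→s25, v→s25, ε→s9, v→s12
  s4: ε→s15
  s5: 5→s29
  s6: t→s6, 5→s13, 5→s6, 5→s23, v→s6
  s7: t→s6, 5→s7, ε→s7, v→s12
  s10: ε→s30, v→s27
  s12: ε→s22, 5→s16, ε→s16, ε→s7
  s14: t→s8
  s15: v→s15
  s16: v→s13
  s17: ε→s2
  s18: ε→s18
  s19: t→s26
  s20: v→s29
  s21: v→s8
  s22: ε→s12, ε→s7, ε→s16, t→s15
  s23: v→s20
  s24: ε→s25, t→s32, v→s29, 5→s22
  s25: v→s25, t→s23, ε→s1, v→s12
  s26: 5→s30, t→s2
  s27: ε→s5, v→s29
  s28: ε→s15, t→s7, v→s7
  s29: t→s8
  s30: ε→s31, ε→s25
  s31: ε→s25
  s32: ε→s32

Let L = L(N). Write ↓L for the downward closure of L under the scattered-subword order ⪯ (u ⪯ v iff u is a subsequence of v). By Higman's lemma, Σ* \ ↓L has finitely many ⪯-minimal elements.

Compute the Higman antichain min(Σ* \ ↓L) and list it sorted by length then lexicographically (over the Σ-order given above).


min(Σ*\↓L) = [t].

|Q|=33, |F|=1, |δ|=56 (21 ε).
min D↑ (2 st, q0=0, F={1}): 0:v→0,t→1,5→0 1:v→1,t→1,5→1 [Hopcroft].
't': run [11, 7] end={s13,s15,s20,s23,s29,s6,s8} ∉↓L; 1/1 del acc.
1 obstructions.


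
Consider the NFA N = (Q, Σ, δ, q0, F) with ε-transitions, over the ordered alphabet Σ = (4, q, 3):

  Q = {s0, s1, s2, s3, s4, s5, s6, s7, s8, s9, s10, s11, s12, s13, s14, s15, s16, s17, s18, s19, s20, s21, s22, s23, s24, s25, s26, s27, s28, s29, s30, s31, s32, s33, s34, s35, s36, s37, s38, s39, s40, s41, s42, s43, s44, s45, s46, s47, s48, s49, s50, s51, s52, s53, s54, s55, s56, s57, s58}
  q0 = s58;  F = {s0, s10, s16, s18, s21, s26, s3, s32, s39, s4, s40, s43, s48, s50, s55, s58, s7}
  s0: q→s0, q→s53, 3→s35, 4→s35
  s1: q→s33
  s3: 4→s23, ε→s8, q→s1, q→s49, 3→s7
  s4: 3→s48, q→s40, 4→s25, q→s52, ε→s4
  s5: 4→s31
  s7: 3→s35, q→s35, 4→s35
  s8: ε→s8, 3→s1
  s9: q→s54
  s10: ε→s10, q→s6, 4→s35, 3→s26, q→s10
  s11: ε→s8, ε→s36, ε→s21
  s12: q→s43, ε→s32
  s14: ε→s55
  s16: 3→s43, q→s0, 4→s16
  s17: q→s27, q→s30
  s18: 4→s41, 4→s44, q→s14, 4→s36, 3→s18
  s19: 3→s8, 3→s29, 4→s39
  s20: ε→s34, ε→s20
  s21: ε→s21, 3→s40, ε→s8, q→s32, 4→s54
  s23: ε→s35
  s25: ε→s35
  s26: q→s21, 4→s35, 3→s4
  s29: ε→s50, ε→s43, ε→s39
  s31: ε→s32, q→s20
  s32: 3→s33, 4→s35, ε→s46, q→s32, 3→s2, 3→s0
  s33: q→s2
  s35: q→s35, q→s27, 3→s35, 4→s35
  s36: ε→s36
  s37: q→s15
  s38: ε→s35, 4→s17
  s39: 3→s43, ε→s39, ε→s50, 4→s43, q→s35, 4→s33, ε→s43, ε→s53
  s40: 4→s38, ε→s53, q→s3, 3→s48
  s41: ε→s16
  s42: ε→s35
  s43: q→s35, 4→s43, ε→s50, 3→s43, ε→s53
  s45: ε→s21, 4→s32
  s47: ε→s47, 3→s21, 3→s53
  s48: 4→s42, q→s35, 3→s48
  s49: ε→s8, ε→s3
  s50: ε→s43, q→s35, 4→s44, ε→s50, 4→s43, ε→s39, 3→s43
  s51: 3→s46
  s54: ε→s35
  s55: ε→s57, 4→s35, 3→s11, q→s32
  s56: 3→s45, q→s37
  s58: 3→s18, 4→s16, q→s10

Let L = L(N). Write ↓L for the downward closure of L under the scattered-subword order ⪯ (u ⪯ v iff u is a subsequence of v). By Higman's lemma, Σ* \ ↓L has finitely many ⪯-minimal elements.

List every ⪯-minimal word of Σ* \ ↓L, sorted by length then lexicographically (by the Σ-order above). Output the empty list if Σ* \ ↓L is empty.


|Q|=59, |F|=17, |δ|=125 (40 ε).
min D↑ (16 st, q0=0, F={6}): 0:4→1,q→2,3→3 1:4→1,q→4,3→5 2:4→6,q→2,3→7 3:4→1,q→8,3→3 4:4→6,q→4,3→6 5:4→5,q→6,3→5 6:4→6,q→6,3→6 7:4→6,q→9,3→10 8:4→6,q→11,3→9 9:4→6,q→11,3→12 10:4→6,q→12,3→13 11:4→6,q→11,3→4 12:4→6,q→14,3→13 13:4→6,q→6,3→13 14:4→6,q→14,3→15 15:4→6,q→6,3→6.
'q4': |S_i|=[41, 33, 9] end={s17,s23,s25,s27,s30,s35,s38,s42,s54} — reject; 2/2 del acc.
'4q3': N↓-sim [41, 20, 6, 2] end={s27,s35} — reject; 3/3 single-dels accept.
'43q': run [41, 20, 9, 3] end={s2,s27,s35} rej; 3/3 del acc.
'q333q': N↓-sim [41, 33, 28, 21, 8, 4] end={s2,s27,s33,s35} rej; 5/5 del acc.
'3qq33': run [41, 38, 28, 15, 8, 2] end={s27,s35} rej; 5/5 single-dels accept.
5 obstructions.

A = [q4, 4q3, 43q, q333q, 3qq33].


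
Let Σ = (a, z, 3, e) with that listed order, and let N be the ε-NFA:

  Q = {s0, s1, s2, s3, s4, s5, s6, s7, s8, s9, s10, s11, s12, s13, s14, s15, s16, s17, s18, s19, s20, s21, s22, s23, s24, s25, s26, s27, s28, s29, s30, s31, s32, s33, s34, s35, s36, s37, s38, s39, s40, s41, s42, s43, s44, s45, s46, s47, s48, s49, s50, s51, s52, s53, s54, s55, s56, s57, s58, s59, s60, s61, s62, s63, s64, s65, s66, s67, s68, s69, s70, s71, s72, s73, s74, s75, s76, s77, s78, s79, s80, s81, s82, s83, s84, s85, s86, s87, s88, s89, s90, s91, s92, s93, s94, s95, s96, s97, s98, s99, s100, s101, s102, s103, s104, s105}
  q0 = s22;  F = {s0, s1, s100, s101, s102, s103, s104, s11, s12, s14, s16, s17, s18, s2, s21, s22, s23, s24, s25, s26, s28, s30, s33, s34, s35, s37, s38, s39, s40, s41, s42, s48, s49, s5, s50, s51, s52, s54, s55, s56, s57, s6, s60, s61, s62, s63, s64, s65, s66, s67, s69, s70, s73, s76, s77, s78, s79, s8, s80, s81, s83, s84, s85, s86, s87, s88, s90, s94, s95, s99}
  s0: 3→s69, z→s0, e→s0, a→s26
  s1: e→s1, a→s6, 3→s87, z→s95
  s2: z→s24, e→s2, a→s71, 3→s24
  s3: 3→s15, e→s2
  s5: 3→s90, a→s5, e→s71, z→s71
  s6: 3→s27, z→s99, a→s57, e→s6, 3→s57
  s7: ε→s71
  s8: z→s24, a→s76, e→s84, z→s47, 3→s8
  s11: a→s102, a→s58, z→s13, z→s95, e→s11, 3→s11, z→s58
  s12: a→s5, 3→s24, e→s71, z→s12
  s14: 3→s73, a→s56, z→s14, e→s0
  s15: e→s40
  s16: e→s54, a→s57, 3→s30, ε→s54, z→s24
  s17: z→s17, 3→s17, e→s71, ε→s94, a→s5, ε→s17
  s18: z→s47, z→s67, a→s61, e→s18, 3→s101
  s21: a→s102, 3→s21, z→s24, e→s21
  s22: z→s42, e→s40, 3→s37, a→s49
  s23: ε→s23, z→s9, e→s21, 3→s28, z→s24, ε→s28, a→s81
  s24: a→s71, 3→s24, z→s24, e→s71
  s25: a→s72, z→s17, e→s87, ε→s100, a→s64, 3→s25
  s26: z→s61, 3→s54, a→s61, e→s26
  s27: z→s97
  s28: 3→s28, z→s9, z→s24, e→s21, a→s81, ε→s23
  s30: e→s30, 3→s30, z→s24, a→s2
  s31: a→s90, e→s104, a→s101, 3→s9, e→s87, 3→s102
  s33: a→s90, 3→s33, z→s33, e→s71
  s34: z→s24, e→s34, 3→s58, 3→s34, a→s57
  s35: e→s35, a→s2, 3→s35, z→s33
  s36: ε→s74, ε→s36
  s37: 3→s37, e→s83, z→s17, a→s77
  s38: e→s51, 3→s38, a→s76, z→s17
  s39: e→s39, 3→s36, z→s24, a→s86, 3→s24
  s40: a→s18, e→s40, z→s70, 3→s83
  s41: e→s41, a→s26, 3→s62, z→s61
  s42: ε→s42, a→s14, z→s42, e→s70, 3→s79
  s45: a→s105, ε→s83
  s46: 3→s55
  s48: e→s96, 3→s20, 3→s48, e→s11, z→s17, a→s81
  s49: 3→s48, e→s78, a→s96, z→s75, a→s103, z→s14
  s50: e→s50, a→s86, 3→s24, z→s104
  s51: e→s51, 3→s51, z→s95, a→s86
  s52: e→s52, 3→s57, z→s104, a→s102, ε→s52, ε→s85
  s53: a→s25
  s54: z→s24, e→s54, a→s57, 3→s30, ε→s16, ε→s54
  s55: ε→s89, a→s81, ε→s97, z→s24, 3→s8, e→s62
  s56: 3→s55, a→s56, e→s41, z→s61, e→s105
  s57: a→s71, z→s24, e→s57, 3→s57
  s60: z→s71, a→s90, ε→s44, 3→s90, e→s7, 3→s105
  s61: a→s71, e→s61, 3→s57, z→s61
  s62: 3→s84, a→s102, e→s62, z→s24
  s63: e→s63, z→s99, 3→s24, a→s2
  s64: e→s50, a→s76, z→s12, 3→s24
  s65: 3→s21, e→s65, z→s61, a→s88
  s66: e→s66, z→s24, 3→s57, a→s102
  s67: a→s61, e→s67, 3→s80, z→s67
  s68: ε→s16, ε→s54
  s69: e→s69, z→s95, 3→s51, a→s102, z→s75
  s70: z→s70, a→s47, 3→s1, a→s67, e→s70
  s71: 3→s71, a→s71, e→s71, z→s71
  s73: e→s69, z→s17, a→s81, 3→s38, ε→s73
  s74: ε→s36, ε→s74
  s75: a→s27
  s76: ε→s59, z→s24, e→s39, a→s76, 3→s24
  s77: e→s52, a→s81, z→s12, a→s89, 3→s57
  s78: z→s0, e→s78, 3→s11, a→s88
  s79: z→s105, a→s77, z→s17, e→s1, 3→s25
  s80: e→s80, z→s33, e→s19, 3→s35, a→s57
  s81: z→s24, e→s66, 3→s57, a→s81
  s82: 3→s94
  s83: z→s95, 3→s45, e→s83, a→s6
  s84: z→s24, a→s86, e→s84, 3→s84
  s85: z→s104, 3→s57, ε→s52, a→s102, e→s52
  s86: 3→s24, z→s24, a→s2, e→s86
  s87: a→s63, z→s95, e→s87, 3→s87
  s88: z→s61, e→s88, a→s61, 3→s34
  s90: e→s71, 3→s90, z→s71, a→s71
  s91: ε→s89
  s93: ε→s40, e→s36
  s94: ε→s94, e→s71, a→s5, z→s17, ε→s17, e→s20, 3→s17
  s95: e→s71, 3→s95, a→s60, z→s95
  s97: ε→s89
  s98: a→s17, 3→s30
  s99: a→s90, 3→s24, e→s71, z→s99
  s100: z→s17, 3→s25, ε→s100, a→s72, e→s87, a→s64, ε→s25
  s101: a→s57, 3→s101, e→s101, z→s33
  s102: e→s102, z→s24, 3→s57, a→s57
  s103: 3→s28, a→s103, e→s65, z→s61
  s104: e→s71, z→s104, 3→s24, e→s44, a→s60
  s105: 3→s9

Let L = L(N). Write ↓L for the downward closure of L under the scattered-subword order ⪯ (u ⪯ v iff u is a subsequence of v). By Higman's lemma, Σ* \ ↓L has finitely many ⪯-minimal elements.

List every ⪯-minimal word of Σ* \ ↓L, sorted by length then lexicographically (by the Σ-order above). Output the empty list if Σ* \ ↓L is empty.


A = [3ze, aaza, 3a3a, 3zaz, eaaa, z33a3e].

|Q|=106, |F|=70, |δ|=361 (33 ε).
min D↑ (66 st, q0=0, F={31}): 0:a→1,z→2,3→3,e→4 1:a→5,z→6,3→7,e→8 2:a→6,z→2,3→9,e→10 3:a→11,z→12,3→3,e→13 4:a→14,z→10,3→13,e→4 5:a→5,z→15,3→16,e→17 6:a→18,z→6,3→19,e→20 7:a→21,z→12,3→7,e→22 8:a→23,z→20,3→22,e→8 9:a→11,z→12,3→24,e→25 10:a→26,z→10,3→25,e→10 11:a→21,z→27,3→28,e→29 12:a→30,z→12,3→12,e→31 13:a→32,z→33,3→13,e→13 14:a→15,z→26,3→34,e→14 15:a→31,z→15,3→28,e→15 16:a→21,z→35,3→16,e→36 17:a→23,z→15,3→36,e→17 18:a→18,z→15,3→37,e→38 19:a→21,z→12,3→39,e→40 20:a→41,z→20,3→40,e→20 21:a→21,z→35,3→28,e→42 22:a→43,z→33,3→22,e→22 23:a→15,z→15,3→44,e→23 24:a→45,z→12,3→24,e→46 25:a→32,z→33,3→46,e→25 26:a→15,z→26,3→47,e→26 27:a→30,z→27,3→35,e→31 28:a→31,z→35,3→28,e→28 29:a→43,z→48,3→28,e→29 30:a→30,z→31,3→49,e→31 31:a→31,z→31,3→31,e→31 32:a→28,z→50,3→28,e→32 33:a→51,z→33,3→33,e→31 34:a→28,z→52,3→34,e→34 35:a→31,z→35,3→35,e→31 36:a→43,z→35,3→36,e→36 37:a→21,z→35,3→53,e→54 38:a→41,z→15,3→54,e→38 39:a→55,z→12,3→39,e→56 40:a→43,z→33,3→56,e→40 41:a→15,z→15,3→57,e→41 42:a→43,z→35,3→28,e→42 43:a→28,z→35,3→28,e→43 44:a→28,z→35,3→44,e→44 45:a→55,z→27,3→35,e→58 46:a→59,z→33,3→46,e→46 47:a→28,z→52,3→60,e→47 48:a→51,z→48,3→35,e→31 49:a→31,z→31,3→49,e→31 50:a→49,z→50,3→35,e→31 51:a→49,z→31,3→49,e→31 52:a→49,z→52,3→52,e→31 53:a→55,z→35,3→53,e→61 54:a→43,z→35,3→61,e→54 55:a→55,z→35,3→35,e→62 56:a→63,z→33,3→56,e→56 57:a→28,z→35,3→64,e→57 58:a→63,z→48,3→35,e→58 59:a→65,z→50,3→35,e→59 60:a→65,z→52,3→60,e→60 61:a→63,z→35,3→61,e→61 62:a→63,z→35,3→35,e→62 63:a→65,z→35,3→35,e→63 64:a→65,z→35,3→64,e→64 65:a→31,z→35,3→35,e→65 [Hopcroft].
'3ze': |S_i|=[90, 73, 24, 4] end={s20,s44,s7,s71} ∉↓L; 3/3 del acc.
'aaza': |S_i|=[90, 78, 44, 8, 1] end={s71} — reject; 4/4 deletions ∈↓L.
'3a3a': N↓-sim [90, 73, 35, 11, 1] end={s71} — reject; 4/4 single-dels accept.
'3zaz': |S_i|=[90, 73, 24, 11, 3] end={s71,s89,s97} ∉↓L; 4/4 del acc.
'eaaa': N↓-sim [90, 63, 34, 6, 1] end={s71} — reject; 4/4 single-dels accept.
'z33a3e': N↓-sim [90, 71, 60, 42, 23, 7, 1] end={s71} ∉↓L; 6/6 single-dels accept.
6 words, ⪯-incomp.


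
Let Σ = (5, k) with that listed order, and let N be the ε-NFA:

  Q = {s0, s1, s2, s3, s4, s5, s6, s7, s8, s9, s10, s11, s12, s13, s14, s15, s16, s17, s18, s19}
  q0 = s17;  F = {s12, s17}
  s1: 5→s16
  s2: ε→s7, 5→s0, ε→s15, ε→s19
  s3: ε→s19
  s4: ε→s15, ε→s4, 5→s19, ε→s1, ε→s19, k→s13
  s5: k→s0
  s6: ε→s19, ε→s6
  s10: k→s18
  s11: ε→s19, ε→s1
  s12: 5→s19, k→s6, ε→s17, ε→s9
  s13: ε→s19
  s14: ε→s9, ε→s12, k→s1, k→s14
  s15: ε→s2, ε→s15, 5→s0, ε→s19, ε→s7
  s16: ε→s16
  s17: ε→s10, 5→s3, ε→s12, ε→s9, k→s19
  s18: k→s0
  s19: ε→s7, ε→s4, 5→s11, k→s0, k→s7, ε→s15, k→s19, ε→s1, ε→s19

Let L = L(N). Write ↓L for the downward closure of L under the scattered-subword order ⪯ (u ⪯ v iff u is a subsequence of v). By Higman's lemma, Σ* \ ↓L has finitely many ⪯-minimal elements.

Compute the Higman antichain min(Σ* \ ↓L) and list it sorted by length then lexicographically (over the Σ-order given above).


|Q|=20, |F|=2, |δ|=48 (30 ε).
min D↑ (2 st, q0=0, F={1}): 0:5→1,k→1 1:5→1,k→1.
'5': run [17, 11] end={s0,s1,s11,s13,s15,s16,s19,s2,s3,s4,s7} — reject; 1/1 deletions ∈↓L.
'k': N↓-sim [17, 12] end={s0,s1,s11,s13,s15,s16,s18,s19,s2,s4,s6,s7} rej; 1/1 single-dels accept.
2 words, ⪯-incomp.

min(Σ*\↓L) = [5, k].


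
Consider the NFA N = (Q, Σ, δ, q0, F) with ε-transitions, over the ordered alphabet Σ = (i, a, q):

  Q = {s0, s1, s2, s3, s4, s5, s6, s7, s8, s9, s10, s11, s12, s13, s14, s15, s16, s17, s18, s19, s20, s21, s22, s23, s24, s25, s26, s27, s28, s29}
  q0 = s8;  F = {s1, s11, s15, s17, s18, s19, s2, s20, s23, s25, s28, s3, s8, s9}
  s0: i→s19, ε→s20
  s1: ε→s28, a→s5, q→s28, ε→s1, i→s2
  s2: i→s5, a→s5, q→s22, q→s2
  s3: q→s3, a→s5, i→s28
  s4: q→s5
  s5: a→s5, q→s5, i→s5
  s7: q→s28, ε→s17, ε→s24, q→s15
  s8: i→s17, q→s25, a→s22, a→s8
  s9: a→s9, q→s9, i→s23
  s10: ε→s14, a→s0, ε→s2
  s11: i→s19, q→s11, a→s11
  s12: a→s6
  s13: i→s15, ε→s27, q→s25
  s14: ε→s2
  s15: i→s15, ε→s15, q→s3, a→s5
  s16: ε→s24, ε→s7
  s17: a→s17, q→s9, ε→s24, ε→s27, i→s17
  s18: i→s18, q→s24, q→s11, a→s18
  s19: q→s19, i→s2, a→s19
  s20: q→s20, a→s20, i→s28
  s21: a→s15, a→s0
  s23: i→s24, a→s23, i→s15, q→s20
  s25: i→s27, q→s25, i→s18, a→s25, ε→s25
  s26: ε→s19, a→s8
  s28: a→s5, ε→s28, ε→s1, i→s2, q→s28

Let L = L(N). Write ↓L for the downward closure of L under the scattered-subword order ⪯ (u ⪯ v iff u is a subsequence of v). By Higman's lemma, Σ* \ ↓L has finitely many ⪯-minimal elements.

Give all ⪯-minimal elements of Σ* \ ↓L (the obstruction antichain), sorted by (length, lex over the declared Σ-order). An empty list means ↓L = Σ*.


A = [iqiia, qiqiii].

|Q|=30, |F|=14, |δ|=79 (18 ε).
min D↑ (14 st, q0=0, F={10}): 0:i→1,a→0,q→2 1:i→1,a→1,q→3 2:i→4,a→2,q→2 3:i→5,a→3,q→3 4:i→4,a→4,q→6 5:i→7,a→5,q→8 6:i→9,a→6,q→6 7:i→7,a→10,q→11 8:i→12,a→8,q→8 9:i→13,a→9,q→9 10:i→10,a→10,q→10 11:i→12,a→10,q→11 12:i→13,a→10,q→12 13:i→10,a→10,q→13.
'iqiia': run [18, 16, 13, 11, 8, 1] end={s5} — reject; 5/5 single-dels accept.
'qiqiii': N↓-sim [18, 16, 14, 10, 6, 3, 1] end={s5} rej; 6/6 single-dels accept.
2 obstructions.


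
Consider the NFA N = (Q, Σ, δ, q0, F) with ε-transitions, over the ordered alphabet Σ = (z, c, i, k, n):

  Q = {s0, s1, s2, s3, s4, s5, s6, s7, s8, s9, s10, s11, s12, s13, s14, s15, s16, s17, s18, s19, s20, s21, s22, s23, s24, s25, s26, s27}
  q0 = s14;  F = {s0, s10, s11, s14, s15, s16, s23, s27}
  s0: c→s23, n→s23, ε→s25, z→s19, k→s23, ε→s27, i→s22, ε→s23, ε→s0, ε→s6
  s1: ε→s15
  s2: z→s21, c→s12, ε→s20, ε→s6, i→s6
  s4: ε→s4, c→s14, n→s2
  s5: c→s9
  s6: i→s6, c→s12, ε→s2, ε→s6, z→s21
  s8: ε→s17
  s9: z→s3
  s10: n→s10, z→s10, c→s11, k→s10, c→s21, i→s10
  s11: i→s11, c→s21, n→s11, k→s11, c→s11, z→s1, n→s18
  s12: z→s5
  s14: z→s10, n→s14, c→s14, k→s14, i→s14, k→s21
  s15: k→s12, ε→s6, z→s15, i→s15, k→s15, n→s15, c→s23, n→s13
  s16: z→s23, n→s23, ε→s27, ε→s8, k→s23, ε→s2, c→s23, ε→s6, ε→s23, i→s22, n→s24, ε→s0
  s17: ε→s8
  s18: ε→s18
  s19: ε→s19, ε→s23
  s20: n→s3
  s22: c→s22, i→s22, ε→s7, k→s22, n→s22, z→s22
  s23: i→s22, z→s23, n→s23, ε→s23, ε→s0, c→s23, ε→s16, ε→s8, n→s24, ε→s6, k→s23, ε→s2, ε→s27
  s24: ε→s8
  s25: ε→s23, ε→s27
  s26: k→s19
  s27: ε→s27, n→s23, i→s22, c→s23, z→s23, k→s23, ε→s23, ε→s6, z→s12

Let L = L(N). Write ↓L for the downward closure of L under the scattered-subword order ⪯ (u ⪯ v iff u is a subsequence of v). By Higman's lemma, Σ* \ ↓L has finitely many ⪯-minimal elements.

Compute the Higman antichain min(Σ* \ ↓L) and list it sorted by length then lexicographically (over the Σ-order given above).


|Q|=28, |F|=8, |δ|=104 (37 ε).
min D↑ (6 st, q0=0, F={5}): 0:z→1,c→0,i→0,k→0,n→0 1:z→1,c→2,i→1,k→1,n→1 2:z→3,c→2,i→2,k→2,n→2 3:z→3,c→4,i→3,k→3,n→3 4:z→4,c→4,i→5,k→4,n→4 5:z→5,c→5,i→5,k→5,n→5 (ε-aug+det+¬).
'zczci': run [26, 25, 24, 22, 19, 10] end={s12,s2,s20,s21,s22,s3,s5,s6,s7,s9} ∉↓L; 5/5 del acc.
1 words, ⪯-incomp.

Antichain: [zczci].
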